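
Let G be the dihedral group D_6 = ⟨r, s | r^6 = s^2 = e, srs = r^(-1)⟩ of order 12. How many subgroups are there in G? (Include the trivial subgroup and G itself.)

|G| = 12, so by Lagrange every subgroup order divides 12. Divisors: 1, 2, 3, 4, 6, 12.
Subgroups by order — order 1: 1; order 2: 7; order 3: 1; order 4: 3; order 6: 3; order 12: 1.
Total: 1 + 7 + 1 + 3 + 3 + 1 = 16.

16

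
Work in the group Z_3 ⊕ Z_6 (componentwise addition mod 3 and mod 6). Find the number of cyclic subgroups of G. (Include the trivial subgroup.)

10

Group the elements of G by the cyclic subgroup they generate; each cyclic subgroup of order d accounts for φ(d) elements.
Cyclic subgroups by order — order 1: 1; order 2: 1; order 3: 4; order 6: 4.
Total: 10.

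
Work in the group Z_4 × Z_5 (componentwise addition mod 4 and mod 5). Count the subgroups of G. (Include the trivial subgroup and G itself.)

6

|G| = 20, so by Lagrange every subgroup order divides 20. Divisors: 1, 2, 4, 5, 10, 20.
Subgroups by order — order 1: 1; order 2: 1; order 4: 1; order 5: 1; order 10: 1; order 20: 1.
Total: 1 + 1 + 1 + 1 + 1 + 1 = 6.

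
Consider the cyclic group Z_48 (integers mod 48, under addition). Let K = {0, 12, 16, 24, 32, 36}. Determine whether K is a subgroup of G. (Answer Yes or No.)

Closure fails: 16 + 36 = 4 ∉ K. So K is not a subgroup.

No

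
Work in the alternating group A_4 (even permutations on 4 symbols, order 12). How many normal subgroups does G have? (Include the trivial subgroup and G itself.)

G has 10 subgroups. Checking conjugation-invariance by order — order 1: 1/1 normal; order 2: 0/3 normal; order 3: 0/4 normal; order 4: 1/1 normal; order 12: 1/1 normal.
Total normal subgroups: 3.

3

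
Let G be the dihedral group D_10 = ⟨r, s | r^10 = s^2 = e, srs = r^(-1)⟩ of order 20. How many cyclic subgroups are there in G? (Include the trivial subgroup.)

14

Each element a generates a cyclic subgroup ⟨a⟩; distinct elements may generate the same one (a cyclic group of order d has φ(d) generators).
Cyclic subgroups by order — order 1: 1; order 2: 11; order 5: 1; order 10: 1.
Total: 14.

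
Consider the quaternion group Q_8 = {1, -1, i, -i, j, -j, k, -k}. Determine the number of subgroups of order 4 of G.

3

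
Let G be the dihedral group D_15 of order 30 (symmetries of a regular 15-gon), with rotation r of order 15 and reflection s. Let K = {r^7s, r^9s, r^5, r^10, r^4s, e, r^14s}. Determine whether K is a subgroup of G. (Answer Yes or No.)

No

|K| = 7 does not divide |G| = 30, so by Lagrange K is not a subgroup.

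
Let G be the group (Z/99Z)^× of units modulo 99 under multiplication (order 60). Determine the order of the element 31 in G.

15

Compute successive powers of 31 mod 99: 31, 70, 91, 49, 34, 64, 4, 25, …; 31^15 ≡ 1 (mod 99).
So |⟨31⟩| = 15.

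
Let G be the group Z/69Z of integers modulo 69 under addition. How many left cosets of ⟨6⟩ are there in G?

|⟨6⟩| = 23 and |G| = 69.
By Lagrange, [G : H] = |G|/|H| = 69/23 = 3.

3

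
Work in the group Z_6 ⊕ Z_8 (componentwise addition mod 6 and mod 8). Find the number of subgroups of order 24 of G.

3

|G| = 48 and 24 | 48, so subgroups of order 24 are possible by Lagrange.
The subgroups of order 24 are: {(0,0), (0,1), (0,2), (0,3), (0,4), (0,5), (0,6), (0,7), (2,0), (2,1), (2,2), (2,3), (2,4), (2,5), (2,6), (2,7), (4,0), (4,1), (4,2), (4,3), (4,4), (4,5), (4,6), (4,7)}; {(0,0), (0,2), (0,4), (0,6), (1,0), (1,2), (1,4), (1,6), (2,0), (2,2), (2,4), (2,6), (3,0), (3,2), (3,4), (3,6), (4,0), (4,2), (4,4), (4,6), (5,0), (5,2), (5,4), (5,6)}; {(0,0), (0,2), (0,4), (0,6), (1,1), (1,3), (1,5), (1,7), (2,0), (2,2), (2,4), (2,6), (3,1), (3,3), (3,5), (3,7), (4,0), (4,2), (4,4), (4,6), (5,1), (5,3), (5,5), (5,7)}.
So G has 3 subgroups of order 24.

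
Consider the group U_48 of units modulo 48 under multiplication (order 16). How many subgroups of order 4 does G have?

11

|G| = 16 and 4 | 16, so subgroups of order 4 are possible by Lagrange.
The subgroups of order 4 are: {1, 11, 25, 35}; {1, 13, 25, 37}; {1, 7, 17, 23}; {1, 17, 25, 41}; … (11 in all).
So G has 11 subgroups of order 4.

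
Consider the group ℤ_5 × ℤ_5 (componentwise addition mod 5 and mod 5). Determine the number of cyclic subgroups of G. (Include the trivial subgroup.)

7

Group the elements of G by the cyclic subgroup they generate; each cyclic subgroup of order d accounts for φ(d) elements.
Cyclic subgroups by order — order 1: 1; order 5: 6.
Total: 7.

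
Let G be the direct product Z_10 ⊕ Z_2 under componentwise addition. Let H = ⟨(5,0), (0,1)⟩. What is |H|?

4

|⟨(5,0)⟩| = 2 and |⟨(0,1)⟩| = 2, so |H| is a multiple of lcm(2, 2) = 2 and divides |G| = 20.
Closing under the operation: H = {(0,0), (0,1), (5,0), (5,1)}, so |H| = 4.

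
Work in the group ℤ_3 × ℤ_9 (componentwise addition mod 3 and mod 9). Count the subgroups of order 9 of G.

|G| = 27 and 9 | 27, so subgroups of order 9 are possible by Lagrange.
The subgroups of order 9 are: {(0,0), (0,1), (0,2), (0,3), (0,4), (0,5), (0,6), (0,7), (0,8)}; {(0,0), (0,3), (0,6), (1,0), (1,3), (1,6), (2,0), (2,3), (2,6)}; {(0,0), (0,3), (0,6), (1,1), (1,4), (1,7), (2,2), (2,5), (2,8)}; {(0,0), (0,3), (0,6), (1,2), (1,5), (1,8), (2,1), (2,4), (2,7)}.
So G has 4 subgroups of order 9.

4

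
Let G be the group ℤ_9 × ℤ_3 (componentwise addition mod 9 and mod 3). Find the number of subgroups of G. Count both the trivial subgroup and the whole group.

|G| = 27, so by Lagrange every subgroup order divides 27. Divisors: 1, 3, 9, 27.
Subgroups by order — order 1: 1; order 3: 4; order 9: 4; order 27: 1.
Total: 1 + 4 + 4 + 1 = 10.

10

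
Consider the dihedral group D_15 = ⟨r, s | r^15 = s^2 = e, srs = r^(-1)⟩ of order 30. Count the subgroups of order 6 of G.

5

|G| = 30 and 6 | 30, so subgroups of order 6 are possible by Lagrange.
The subgroups of order 6 are: {e, r^5, r^10, s, r^5s, r^10s}; {e, r^5, r^10, rs, r^6s, r^11s}; {e, r^5, r^10, r^2s, r^7s, r^12s}; {e, r^5, r^10, r^3s, r^8s, r^13s}; … (5 in all).
So G has 5 subgroups of order 6.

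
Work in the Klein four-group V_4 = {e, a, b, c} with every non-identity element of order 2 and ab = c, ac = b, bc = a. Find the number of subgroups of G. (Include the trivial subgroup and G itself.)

|G| = 4, so by Lagrange every subgroup order divides 4. Divisors: 1, 2, 4.
Subgroups by order — order 1: 1; order 2: 3; order 4: 1.
Total: 1 + 3 + 1 = 5.

5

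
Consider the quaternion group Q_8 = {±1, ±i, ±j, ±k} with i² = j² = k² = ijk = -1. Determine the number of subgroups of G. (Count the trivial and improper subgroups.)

|G| = 8, so by Lagrange every subgroup order divides 8. Divisors: 1, 2, 4, 8.
Subgroups by order — order 1: 1; order 2: 1; order 4: 3; order 8: 1.
Total: 1 + 1 + 3 + 1 = 6.

6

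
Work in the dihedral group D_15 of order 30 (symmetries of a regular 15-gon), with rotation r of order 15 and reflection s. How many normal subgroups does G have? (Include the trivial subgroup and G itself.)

5

G has 28 subgroups. Checking conjugation-invariance by order — order 1: 1/1 normal; order 2: 0/15 normal; order 3: 1/1 normal; order 5: 1/1 normal; order 6: 0/5 normal; order 10: 0/3 normal; order 15: 1/1 normal; order 30: 1/1 normal.
Total normal subgroups: 5.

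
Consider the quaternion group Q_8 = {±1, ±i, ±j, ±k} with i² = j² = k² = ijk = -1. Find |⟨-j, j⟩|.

4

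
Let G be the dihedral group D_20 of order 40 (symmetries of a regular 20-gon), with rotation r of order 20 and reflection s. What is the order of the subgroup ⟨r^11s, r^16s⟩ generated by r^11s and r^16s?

|⟨r^11s⟩| = 2 and |⟨r^16s⟩| = 2, so |H| is a multiple of lcm(2, 2) = 2 and divides |G| = 40.
Closing under the operation: H = {e, r^5, r^10, r^15, rs, r^6s, r^11s, r^16s}, so |H| = 8.

8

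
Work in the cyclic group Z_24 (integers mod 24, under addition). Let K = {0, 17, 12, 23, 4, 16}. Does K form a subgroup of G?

No

16 ∈ K but its inverse 8 ∉ K, so K is not a subgroup.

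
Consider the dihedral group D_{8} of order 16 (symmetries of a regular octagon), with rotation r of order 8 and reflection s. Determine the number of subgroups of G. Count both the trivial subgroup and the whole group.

|G| = 16, so by Lagrange every subgroup order divides 16. Divisors: 1, 2, 4, 8, 16.
Subgroups by order — order 1: 1; order 2: 9; order 4: 5; order 8: 3; order 16: 1.
Total: 1 + 9 + 5 + 3 + 1 = 19.

19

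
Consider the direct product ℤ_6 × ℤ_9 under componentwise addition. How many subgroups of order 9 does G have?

4

|G| = 54 and 9 | 54, so subgroups of order 9 are possible by Lagrange.
The subgroups of order 9 are: {(0,0), (0,1), (0,2), (0,3), (0,4), (0,5), (0,6), (0,7), (0,8)}; {(0,0), (0,3), (0,6), (2,0), (2,3), (2,6), (4,0), (4,3), (4,6)}; {(0,0), (0,3), (0,6), (2,1), (2,4), (2,7), (4,2), (4,5), (4,8)}; {(0,0), (0,3), (0,6), (2,2), (2,5), (2,8), (4,1), (4,4), (4,7)}.
So G has 4 subgroups of order 9.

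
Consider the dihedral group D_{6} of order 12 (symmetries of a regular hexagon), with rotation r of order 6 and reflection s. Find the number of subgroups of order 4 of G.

3

|G| = 12 and 4 | 12, so subgroups of order 4 are possible by Lagrange.
The subgroups of order 4 are: {e, r^3, r^2s, r^5s}; {e, r^3, s, r^3s}; {e, r^3, rs, r^4s}.
So G has 3 subgroups of order 4.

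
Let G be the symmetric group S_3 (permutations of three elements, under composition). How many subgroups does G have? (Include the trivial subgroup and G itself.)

|G| = 6, so by Lagrange every subgroup order divides 6. Divisors: 1, 2, 3, 6.
Subgroups by order — order 1: 1; order 2: 3; order 3: 1; order 6: 1.
Total: 1 + 3 + 1 + 1 = 6.

6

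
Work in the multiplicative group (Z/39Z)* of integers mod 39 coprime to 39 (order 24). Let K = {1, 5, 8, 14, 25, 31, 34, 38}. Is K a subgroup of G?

|K| = 8 divides |G| = 24, consistent with Lagrange.
K contains the identity, every element's inverse is in K, and K is closed under ·: it is a subgroup.

Yes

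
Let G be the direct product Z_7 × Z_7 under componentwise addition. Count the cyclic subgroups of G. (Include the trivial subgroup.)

A cyclic subgroup of order d is generated by each of its φ(d) elements of order d, so the cyclic subgroups of order d number (#elements of order d)/φ(d).
Cyclic subgroups by order — order 1: 1; order 7: 8.
Total: 9.

9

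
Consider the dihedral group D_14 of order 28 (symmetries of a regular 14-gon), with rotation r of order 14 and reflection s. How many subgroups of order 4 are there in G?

7

|G| = 28 and 4 | 28, so subgroups of order 4 are possible by Lagrange.
The subgroups of order 4 are: {e, r^7, r^3s, r^10s}; {e, r^7, r^4s, r^11s}; {e, r^7, r^5s, r^12s}; {e, r^7, r^6s, r^13s}; … (7 in all).
So G has 7 subgroups of order 4.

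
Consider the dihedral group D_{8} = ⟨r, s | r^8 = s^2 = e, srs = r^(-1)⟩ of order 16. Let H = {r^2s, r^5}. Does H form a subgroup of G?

No

The identity e ∉ H, so H is not a subgroup.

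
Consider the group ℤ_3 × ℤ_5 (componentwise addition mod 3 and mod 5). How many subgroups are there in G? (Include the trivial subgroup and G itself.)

|G| = 15, so by Lagrange every subgroup order divides 15. Divisors: 1, 3, 5, 15.
Subgroups by order — order 1: 1; order 3: 1; order 5: 1; order 15: 1.
Total: 1 + 1 + 1 + 1 = 4.

4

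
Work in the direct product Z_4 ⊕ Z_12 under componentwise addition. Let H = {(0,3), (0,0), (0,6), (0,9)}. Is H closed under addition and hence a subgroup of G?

Yes

|H| = 4 divides |G| = 48, consistent with Lagrange.
H contains the identity, every element's inverse is in H, and H is closed under +: it is a subgroup.
In fact H = ⟨(0,3)⟩.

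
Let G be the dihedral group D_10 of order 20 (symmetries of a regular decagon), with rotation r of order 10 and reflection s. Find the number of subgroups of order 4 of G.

5

|G| = 20 and 4 | 20, so subgroups of order 4 are possible by Lagrange.
The subgroups of order 4 are: {e, r^5, r^2s, r^7s}; {e, r^5, r^3s, r^8s}; {e, r^5, r^4s, r^9s}; {e, r^5, s, r^5s}; … (5 in all).
So G has 5 subgroups of order 4.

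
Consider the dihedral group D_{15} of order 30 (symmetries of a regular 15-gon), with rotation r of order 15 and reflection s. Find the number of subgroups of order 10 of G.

|G| = 30 and 10 | 30, so subgroups of order 10 are possible by Lagrange.
The subgroups of order 10 are: {e, r^3, r^6, r^9, r^12, rs, r^4s, r^7s, r^10s, r^13s}; {e, r^3, r^6, r^9, r^12, r^2s, r^5s, r^8s, r^11s, r^14s}; {e, r^3, r^6, r^9, r^12, s, r^3s, r^6s, r^9s, r^12s}.
So G has 3 subgroups of order 10.

3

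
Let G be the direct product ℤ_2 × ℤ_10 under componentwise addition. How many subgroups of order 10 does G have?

|G| = 20 and 10 | 20, so subgroups of order 10 are possible by Lagrange.
The subgroups of order 10 are: {(0,0), (0,1), (0,2), (0,3), (0,4), (0,5), (0,6), (0,7), (0,8), (0,9)}; {(0,0), (0,2), (0,4), (0,6), (0,8), (1,0), (1,2), (1,4), (1,6), (1,8)}; {(0,0), (0,2), (0,4), (0,6), (0,8), (1,1), (1,3), (1,5), (1,7), (1,9)}.
So G has 3 subgroups of order 10.

3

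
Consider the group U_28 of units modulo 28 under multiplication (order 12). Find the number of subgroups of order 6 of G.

3

|G| = 12 and 6 | 12, so subgroups of order 6 are possible by Lagrange.
The subgroups of order 6 are: {1, 9, 11, 15, 23, 25}; {1, 5, 9, 13, 17, 25}; {1, 3, 9, 19, 25, 27}.
So G has 3 subgroups of order 6.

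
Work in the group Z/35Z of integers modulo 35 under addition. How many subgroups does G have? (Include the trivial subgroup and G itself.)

Subgroups of the cyclic group Z/35Z correspond bijectively to divisors of 35.
Divisors of 35: 1, 5, 7, 35.
So Z/35Z has 4 subgroups.

4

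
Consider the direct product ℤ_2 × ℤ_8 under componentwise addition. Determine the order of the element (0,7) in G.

8

The order of (0,7) in Z_2 × Z_8 is lcm(ord(0) in Z_2, ord(7) in Z_8).
ord(0) = 1 and ord(7) = 8, so |⟨(0,7)⟩| = lcm(1, 8) = 8.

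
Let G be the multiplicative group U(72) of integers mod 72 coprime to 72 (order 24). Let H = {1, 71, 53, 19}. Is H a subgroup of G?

|H| = 4 divides |G| = 24, consistent with Lagrange.
H contains the identity, every element's inverse is in H, and H is closed under ·: it is a subgroup.

Yes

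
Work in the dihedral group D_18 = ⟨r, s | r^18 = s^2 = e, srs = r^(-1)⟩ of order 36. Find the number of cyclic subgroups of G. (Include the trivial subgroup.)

Group the elements of G by the cyclic subgroup they generate; each cyclic subgroup of order d accounts for φ(d) elements.
Cyclic subgroups by order — order 1: 1; order 2: 19; order 3: 1; order 6: 1; order 9: 1; order 18: 1.
Total: 24.

24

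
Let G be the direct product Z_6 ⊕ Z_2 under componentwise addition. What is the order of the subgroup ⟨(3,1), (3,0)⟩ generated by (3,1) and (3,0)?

4

|⟨(3,1)⟩| = 2 and |⟨(3,0)⟩| = 2, so |H| is a multiple of lcm(2, 2) = 2 and divides |G| = 12.
Closing under the operation: H = {(0,0), (0,1), (3,0), (3,1)}, so |H| = 4.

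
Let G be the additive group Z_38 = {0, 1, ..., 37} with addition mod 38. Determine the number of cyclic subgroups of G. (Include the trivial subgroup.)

4

Group the elements of G by the cyclic subgroup they generate; each cyclic subgroup of order d accounts for φ(d) elements.
Cyclic subgroups by order — order 1: 1; order 2: 1; order 19: 1; order 38: 1.
Total: 4.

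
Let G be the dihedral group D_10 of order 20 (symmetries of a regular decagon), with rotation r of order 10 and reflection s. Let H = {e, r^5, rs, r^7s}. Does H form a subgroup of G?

No

Closure fails: r^7s · rs = r^6 ∉ H. So H is not a subgroup.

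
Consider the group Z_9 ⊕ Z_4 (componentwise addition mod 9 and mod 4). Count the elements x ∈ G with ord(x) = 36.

12

An element (a,b) has order lcm(ord(a), ord(b)); count pairs with lcm equal to 36.
Enumerating gives 12 such elements.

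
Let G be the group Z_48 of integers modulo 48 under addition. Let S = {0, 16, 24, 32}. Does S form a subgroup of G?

No

Closure fails: 16 + 24 = 40 ∉ S. So S is not a subgroup.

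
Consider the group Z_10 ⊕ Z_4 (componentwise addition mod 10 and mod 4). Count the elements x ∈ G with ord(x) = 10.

An element (a,b) has order lcm(ord(a), ord(b)); count pairs with lcm equal to 10.
Enumerating gives 12 such elements.

12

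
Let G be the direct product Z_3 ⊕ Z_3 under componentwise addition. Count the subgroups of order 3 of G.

|G| = 9 and 3 | 9, so subgroups of order 3 are possible by Lagrange.
The subgroups of order 3 are: {(0,0), (0,1), (0,2)}; {(0,0), (1,0), (2,0)}; {(0,0), (1,1), (2,2)}; {(0,0), (1,2), (2,1)}.
So G has 4 subgroups of order 3.

4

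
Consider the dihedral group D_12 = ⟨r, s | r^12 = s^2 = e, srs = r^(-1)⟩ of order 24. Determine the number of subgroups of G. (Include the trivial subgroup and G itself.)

34

|G| = 24, so by Lagrange every subgroup order divides 24. Divisors: 1, 2, 3, 4, 6, 8, 12, 24.
Subgroups by order — order 1: 1; order 2: 13; order 3: 1; order 4: 7; order 6: 5; order 8: 3; order 12: 3; order 24: 1.
Total: 1 + 13 + 1 + 7 + 5 + 3 + 3 + 1 = 34.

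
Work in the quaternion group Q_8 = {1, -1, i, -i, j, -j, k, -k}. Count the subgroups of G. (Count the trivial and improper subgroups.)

6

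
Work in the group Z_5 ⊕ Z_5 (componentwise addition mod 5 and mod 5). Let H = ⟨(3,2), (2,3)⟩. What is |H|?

5

|⟨(3,2)⟩| = 5 and |⟨(2,3)⟩| = 5, so |H| is a multiple of lcm(5, 5) = 5 and divides |G| = 25.
Closing under the operation: H = {(0,0), (1,4), (2,3), (3,2), (4,1)}, so |H| = 5.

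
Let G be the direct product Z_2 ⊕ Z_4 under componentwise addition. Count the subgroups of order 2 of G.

3

|G| = 8 and 2 | 8, so subgroups of order 2 are possible by Lagrange.
The subgroups of order 2 are: {(0,0), (0,2)}; {(0,0), (1,0)}; {(0,0), (1,2)}.
So G has 3 subgroups of order 2.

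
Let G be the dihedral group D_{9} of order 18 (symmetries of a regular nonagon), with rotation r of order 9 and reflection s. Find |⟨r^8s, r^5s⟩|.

6

|⟨r^8s⟩| = 2 and |⟨r^5s⟩| = 2, so |H| is a multiple of lcm(2, 2) = 2 and divides |G| = 18.
Closing under the operation: H = {e, r^3, r^6, r^2s, r^5s, r^8s}, so |H| = 6.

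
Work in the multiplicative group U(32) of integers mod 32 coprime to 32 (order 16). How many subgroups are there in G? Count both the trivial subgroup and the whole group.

|G| = 16, so by Lagrange every subgroup order divides 16. Divisors: 1, 2, 4, 8, 16.
Subgroups by order — order 1: 1; order 2: 3; order 4: 3; order 8: 3; order 16: 1.
Total: 1 + 3 + 3 + 3 + 1 = 11.

11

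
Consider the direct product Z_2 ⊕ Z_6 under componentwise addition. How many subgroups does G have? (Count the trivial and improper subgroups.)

10

|G| = 12, so by Lagrange every subgroup order divides 12. Divisors: 1, 2, 3, 4, 6, 12.
Subgroups by order — order 1: 1; order 2: 3; order 3: 1; order 4: 1; order 6: 3; order 12: 1.
Total: 1 + 3 + 1 + 1 + 3 + 1 = 10.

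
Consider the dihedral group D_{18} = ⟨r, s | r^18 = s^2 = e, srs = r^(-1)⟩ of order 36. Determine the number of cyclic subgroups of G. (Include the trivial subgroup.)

24

Each element a generates a cyclic subgroup ⟨a⟩; distinct elements may generate the same one (a cyclic group of order d has φ(d) generators).
Cyclic subgroups by order — order 1: 1; order 2: 19; order 3: 1; order 6: 1; order 9: 1; order 18: 1.
Total: 24.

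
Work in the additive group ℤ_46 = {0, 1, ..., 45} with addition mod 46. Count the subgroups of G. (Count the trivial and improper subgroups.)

A cyclic group of order 46 has exactly one subgroup for each divisor of 46.
Divisors of 46: 1, 2, 23, 46.
So ℤ_46 has 4 subgroups.

4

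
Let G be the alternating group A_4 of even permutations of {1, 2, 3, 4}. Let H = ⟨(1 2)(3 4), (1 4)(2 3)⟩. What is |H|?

4

|⟨(1 2)(3 4)⟩| = 2 and |⟨(1 4)(2 3)⟩| = 2, so |H| is a multiple of lcm(2, 2) = 2 and divides |G| = 12.
Closing under the operation: H = {e, (1 2)(3 4), (1 3)(2 4), (1 4)(2 3)}, so |H| = 4.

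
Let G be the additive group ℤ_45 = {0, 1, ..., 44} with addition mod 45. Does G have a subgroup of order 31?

No

31 does not divide |G| = 45, so by Lagrange no subgroup of order 31 exists.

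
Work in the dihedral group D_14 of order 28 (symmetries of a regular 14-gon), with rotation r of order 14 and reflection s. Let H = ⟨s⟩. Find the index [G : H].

14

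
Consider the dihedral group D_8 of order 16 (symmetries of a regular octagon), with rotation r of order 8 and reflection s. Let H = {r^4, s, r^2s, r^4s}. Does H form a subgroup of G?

No

The identity e ∉ H, so H is not a subgroup.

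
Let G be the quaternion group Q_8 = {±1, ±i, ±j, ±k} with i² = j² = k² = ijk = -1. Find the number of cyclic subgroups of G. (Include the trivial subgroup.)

A cyclic subgroup of order d is generated by each of its φ(d) elements of order d, so the cyclic subgroups of order d number (#elements of order d)/φ(d).
Cyclic subgroups by order — order 1: 1; order 2: 1; order 4: 3.
Total: 5.

5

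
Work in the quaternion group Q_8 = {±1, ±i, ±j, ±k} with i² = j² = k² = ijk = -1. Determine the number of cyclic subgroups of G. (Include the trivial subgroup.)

5

Group the elements of G by the cyclic subgroup they generate; each cyclic subgroup of order d accounts for φ(d) elements.
Cyclic subgroups by order — order 1: 1; order 2: 1; order 4: 3.
Total: 5.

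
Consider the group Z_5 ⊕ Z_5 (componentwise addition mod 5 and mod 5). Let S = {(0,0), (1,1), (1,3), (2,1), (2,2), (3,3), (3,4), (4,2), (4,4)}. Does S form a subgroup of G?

No

|S| = 9 does not divide |G| = 25, so by Lagrange S is not a subgroup.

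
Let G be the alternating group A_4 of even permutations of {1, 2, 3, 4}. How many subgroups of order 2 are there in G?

3

|G| = 12 and 2 | 12, so subgroups of order 2 are possible by Lagrange.
The subgroups of order 2 are: {e, (1 2)(3 4)}; {e, (1 3)(2 4)}; {e, (1 4)(2 3)}.
So G has 3 subgroups of order 2.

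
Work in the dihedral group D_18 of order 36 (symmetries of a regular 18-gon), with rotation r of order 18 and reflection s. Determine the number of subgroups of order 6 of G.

|G| = 36 and 6 | 36, so subgroups of order 6 are possible by Lagrange.
The subgroups of order 6 are: {e, r^6, r^12, r^4s, r^10s, r^16s}; {e, r^6, r^12, r^5s, r^11s, r^17s}; {e, r^6, r^12, s, r^6s, r^12s}; {e, r^6, r^12, rs, r^7s, r^13s}; … (7 in all).
So G has 7 subgroups of order 6.

7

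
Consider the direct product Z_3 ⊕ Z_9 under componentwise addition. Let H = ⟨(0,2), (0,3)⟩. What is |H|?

9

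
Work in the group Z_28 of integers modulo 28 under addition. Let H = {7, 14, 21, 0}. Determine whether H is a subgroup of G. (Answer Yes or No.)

|H| = 4 divides |G| = 28, consistent with Lagrange.
H contains the identity, every element's inverse is in H, and H is closed under +: it is a subgroup.
In fact H = ⟨21⟩.

Yes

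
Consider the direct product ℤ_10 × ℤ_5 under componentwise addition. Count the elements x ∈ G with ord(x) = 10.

24

An element (a,b) has order lcm(ord(a), ord(b)); count pairs with lcm equal to 10.
Enumerating gives 24 such elements.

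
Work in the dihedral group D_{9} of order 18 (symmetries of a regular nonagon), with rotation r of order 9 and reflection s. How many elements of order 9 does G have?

6

The elements of order 9 are: r, r^2, r^4, r^5, r^7, r^8.
That's 6.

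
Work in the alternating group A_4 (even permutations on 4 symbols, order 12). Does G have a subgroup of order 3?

3 | 12. A subgroup of order 3 is {e, (1 2 3), (1 3 2)}.

Yes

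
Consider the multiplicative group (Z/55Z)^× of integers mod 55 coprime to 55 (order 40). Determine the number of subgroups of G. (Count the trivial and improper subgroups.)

16

|G| = 40, so by Lagrange every subgroup order divides 40. Divisors: 1, 2, 4, 5, 8, 10, 20, 40.
Subgroups by order — order 1: 1; order 2: 3; order 4: 3; order 5: 1; order 8: 1; order 10: 3; order 20: 3; order 40: 1.
Total: 1 + 3 + 3 + 1 + 1 + 3 + 3 + 1 = 16.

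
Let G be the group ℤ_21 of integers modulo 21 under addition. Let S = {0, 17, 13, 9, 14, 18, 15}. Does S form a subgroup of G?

17 ∈ S but its inverse 4 ∉ S, so S is not a subgroup.

No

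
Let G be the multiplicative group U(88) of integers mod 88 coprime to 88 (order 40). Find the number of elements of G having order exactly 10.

Enumerating element orders in G gives 28 elements of order 10.

28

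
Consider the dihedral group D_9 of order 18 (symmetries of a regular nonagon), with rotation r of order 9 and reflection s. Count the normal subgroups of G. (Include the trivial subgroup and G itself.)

G has 16 subgroups. Checking conjugation-invariance by order — order 1: 1/1 normal; order 2: 0/9 normal; order 3: 1/1 normal; order 6: 0/3 normal; order 9: 1/1 normal; order 18: 1/1 normal.
Total normal subgroups: 4.

4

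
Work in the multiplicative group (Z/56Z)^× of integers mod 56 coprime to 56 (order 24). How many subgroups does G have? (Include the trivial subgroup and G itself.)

|G| = 24, so by Lagrange every subgroup order divides 24. Divisors: 1, 2, 3, 4, 6, 8, 12, 24.
Subgroups by order — order 1: 1; order 2: 7; order 3: 1; order 4: 7; order 6: 7; order 8: 1; order 12: 7; order 24: 1.
Total: 1 + 7 + 1 + 7 + 7 + 1 + 7 + 1 = 32.

32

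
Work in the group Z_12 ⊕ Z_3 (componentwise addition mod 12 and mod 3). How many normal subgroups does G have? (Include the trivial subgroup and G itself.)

G is abelian, so every subgroup is normal.
G has 18 subgroups in total, hence 18 normal subgroups.

18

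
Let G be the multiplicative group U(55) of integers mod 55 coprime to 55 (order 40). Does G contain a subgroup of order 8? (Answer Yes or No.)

8 | 40. A subgroup of order 8 is {1, 12, 21, 23, 32, 34, 43, 54}.

Yes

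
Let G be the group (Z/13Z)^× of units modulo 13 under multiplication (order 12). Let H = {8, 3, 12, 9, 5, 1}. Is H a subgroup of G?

Closure fails: 3 · 5 = 2 ∉ H. So H is not a subgroup.

No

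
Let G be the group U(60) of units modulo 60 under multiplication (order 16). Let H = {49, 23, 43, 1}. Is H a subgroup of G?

No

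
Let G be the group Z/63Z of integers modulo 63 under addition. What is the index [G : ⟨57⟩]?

3

|⟨57⟩| = 21 and |G| = 63.
By Lagrange, [G : H] = |G|/|H| = 63/21 = 3.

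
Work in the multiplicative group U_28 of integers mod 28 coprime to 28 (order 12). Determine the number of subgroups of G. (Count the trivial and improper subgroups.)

|G| = 12, so by Lagrange every subgroup order divides 12. Divisors: 1, 2, 3, 4, 6, 12.
Subgroups by order — order 1: 1; order 2: 3; order 3: 1; order 4: 1; order 6: 3; order 12: 1.
Total: 1 + 3 + 1 + 1 + 3 + 1 = 10.

10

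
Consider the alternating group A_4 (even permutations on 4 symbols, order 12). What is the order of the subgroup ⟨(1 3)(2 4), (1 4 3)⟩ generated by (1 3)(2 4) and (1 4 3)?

12

|⟨(1 3)(2 4)⟩| = 2 and |⟨(1 4 3)⟩| = 3, so |H| is a multiple of lcm(2, 3) = 6 and divides |G| = 12.
Closing {(1 3)(2 4), (1 4 3)} under the group operation gives all of G, so |H| = 12.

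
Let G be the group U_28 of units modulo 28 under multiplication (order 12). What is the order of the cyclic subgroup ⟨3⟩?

6

Compute successive powers of 3 mod 28: 3, 9, 27, 25, 19, 1; 3^6 ≡ 1 (mod 28).
So |⟨3⟩| = 6.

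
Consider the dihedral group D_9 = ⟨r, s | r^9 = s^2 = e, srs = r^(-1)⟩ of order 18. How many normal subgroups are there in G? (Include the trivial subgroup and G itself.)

4

G has 16 subgroups. Checking conjugation-invariance by order — order 1: 1/1 normal; order 2: 0/9 normal; order 3: 1/1 normal; order 6: 0/3 normal; order 9: 1/1 normal; order 18: 1/1 normal.
Total normal subgroups: 4.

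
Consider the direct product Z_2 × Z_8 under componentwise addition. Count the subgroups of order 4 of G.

3

|G| = 16 and 4 | 16, so subgroups of order 4 are possible by Lagrange.
The subgroups of order 4 are: {(0,0), (0,2), (0,4), (0,6)}; {(0,0), (0,4), (1,0), (1,4)}; {(0,0), (0,4), (1,2), (1,6)}.
So G has 3 subgroups of order 4.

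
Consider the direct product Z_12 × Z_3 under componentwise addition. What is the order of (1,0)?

12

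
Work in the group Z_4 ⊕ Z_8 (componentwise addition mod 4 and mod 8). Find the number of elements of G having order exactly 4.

12

An element (a,b) has order lcm(ord(a), ord(b)); count pairs with lcm equal to 4.
Enumerating gives 12 such elements.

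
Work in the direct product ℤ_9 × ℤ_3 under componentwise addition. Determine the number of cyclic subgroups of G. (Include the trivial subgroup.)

Group the elements of G by the cyclic subgroup they generate; each cyclic subgroup of order d accounts for φ(d) elements.
Cyclic subgroups by order — order 1: 1; order 3: 4; order 9: 3.
Total: 8.

8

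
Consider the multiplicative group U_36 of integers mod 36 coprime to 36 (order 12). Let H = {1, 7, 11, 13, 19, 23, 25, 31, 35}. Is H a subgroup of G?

No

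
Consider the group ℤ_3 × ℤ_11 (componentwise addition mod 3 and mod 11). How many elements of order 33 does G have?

20

An element (a,b) has order lcm(ord(a), ord(b)); count pairs with lcm equal to 33.
Enumerating gives 20 such elements.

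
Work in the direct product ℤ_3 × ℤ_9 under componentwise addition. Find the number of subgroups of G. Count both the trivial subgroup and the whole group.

10

|G| = 27, so by Lagrange every subgroup order divides 27. Divisors: 1, 3, 9, 27.
Subgroups by order — order 1: 1; order 3: 4; order 9: 4; order 27: 1.
Total: 1 + 4 + 4 + 1 = 10.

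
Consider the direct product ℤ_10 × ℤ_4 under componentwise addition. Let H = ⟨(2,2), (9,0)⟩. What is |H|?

20

|⟨(2,2)⟩| = 10 and |⟨(9,0)⟩| = 10, so |H| is a multiple of lcm(10, 10) = 10 and divides |G| = 40.
Closing under the operation: H = {(0,0), (0,2), (1,0), (1,2), (2,0), (2,2), (3,0), (3,2), (4,0), (4,2), (5,0), (5,2), (6,0), (6,2), (7,0), (7,2), (8,0), (8,2), (9,0), (9,2)}, so |H| = 20.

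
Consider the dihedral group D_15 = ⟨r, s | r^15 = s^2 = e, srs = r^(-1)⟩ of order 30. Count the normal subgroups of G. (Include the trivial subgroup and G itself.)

G has 28 subgroups. Checking conjugation-invariance by order — order 1: 1/1 normal; order 2: 0/15 normal; order 3: 1/1 normal; order 5: 1/1 normal; order 6: 0/5 normal; order 10: 0/3 normal; order 15: 1/1 normal; order 30: 1/1 normal.
Total normal subgroups: 5.

5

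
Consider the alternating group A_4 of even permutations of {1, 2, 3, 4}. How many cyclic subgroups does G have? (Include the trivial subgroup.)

Group the elements of G by the cyclic subgroup they generate; each cyclic subgroup of order d accounts for φ(d) elements.
Cyclic subgroups by order — order 1: 1; order 2: 3; order 3: 4.
Total: 8.

8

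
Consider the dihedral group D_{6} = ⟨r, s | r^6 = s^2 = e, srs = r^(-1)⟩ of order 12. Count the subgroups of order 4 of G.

3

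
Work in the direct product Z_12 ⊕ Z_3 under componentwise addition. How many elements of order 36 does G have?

An element (a,b) has order lcm(ord(a), ord(b)); count pairs with lcm equal to 36.
Enumerating gives 0 such elements.

0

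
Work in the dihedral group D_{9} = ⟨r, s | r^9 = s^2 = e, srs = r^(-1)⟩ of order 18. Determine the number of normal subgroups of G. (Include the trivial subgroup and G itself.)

4

G has 16 subgroups. Checking conjugation-invariance by order — order 1: 1/1 normal; order 2: 0/9 normal; order 3: 1/1 normal; order 6: 0/3 normal; order 9: 1/1 normal; order 18: 1/1 normal.
Total normal subgroups: 4.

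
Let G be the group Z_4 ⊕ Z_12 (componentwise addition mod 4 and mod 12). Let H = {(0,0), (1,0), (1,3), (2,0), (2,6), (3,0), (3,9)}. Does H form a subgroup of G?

|H| = 7 does not divide |G| = 48, so by Lagrange H is not a subgroup.

No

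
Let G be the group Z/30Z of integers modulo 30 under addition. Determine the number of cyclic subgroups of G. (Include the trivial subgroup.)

8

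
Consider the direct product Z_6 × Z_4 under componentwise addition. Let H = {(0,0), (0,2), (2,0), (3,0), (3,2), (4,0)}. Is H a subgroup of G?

No

Closure fails: (0,2) + (4,0) = (4,2) ∉ H. So H is not a subgroup.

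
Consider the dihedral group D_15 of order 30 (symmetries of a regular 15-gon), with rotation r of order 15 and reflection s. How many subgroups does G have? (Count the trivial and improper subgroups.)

28

|G| = 30, so by Lagrange every subgroup order divides 30. Divisors: 1, 2, 3, 5, 6, 10, 15, 30.
Subgroups by order — order 1: 1; order 2: 15; order 3: 1; order 5: 1; order 6: 5; order 10: 3; order 15: 1; order 30: 1.
Total: 1 + 15 + 1 + 1 + 5 + 3 + 1 + 1 = 28.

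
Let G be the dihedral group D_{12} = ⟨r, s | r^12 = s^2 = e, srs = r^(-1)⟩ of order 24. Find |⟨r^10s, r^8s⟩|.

|⟨r^10s⟩| = 2 and |⟨r^8s⟩| = 2, so |H| is a multiple of lcm(2, 2) = 2 and divides |G| = 24.
Closing under the operation: H = {e, r^2, r^4, r^6, r^8, r^10, s, r^2s, r^4s, r^6s, r^8s, r^10s}, so |H| = 12.

12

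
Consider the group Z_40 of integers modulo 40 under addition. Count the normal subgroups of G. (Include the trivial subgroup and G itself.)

8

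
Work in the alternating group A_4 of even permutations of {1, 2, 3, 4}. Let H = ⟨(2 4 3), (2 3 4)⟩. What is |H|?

3

|⟨(2 4 3)⟩| = 3 and |⟨(2 3 4)⟩| = 3, so |H| is a multiple of lcm(3, 3) = 3 and divides |G| = 12.
Closing under the operation: H = {e, (2 3 4), (2 4 3)}, so |H| = 3.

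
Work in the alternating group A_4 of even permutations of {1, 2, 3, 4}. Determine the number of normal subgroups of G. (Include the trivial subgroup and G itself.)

3

G has 10 subgroups. Checking conjugation-invariance by order — order 1: 1/1 normal; order 2: 0/3 normal; order 3: 0/4 normal; order 4: 1/1 normal; order 12: 1/1 normal.
Total normal subgroups: 3.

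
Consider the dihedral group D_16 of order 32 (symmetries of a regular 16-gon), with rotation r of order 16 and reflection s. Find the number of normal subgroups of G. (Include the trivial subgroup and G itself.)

8

G has 36 subgroups. Checking conjugation-invariance by order — order 1: 1/1 normal; order 2: 1/17 normal; order 4: 1/9 normal; order 8: 1/5 normal; order 16: 3/3 normal; order 32: 1/1 normal.
Total normal subgroups: 8.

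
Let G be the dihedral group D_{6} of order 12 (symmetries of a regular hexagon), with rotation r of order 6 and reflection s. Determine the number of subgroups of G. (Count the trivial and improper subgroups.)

16

|G| = 12, so by Lagrange every subgroup order divides 12. Divisors: 1, 2, 3, 4, 6, 12.
Subgroups by order — order 1: 1; order 2: 7; order 3: 1; order 4: 3; order 6: 3; order 12: 1.
Total: 1 + 7 + 1 + 3 + 3 + 1 = 16.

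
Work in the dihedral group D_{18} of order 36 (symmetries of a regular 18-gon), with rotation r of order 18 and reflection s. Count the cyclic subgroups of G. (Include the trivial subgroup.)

Each element a generates a cyclic subgroup ⟨a⟩; distinct elements may generate the same one (a cyclic group of order d has φ(d) generators).
Cyclic subgroups by order — order 1: 1; order 2: 19; order 3: 1; order 6: 1; order 9: 1; order 18: 1.
Total: 24.

24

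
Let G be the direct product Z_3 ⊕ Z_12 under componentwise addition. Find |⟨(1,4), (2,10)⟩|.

|⟨(1,4)⟩| = 3 and |⟨(2,10)⟩| = 6, so |H| is a multiple of lcm(3, 6) = 6 and divides |G| = 36.
Closing under the operation: H = {(0,0), (0,2), (0,4), (0,6), (0,8), (0,10), (1,0), (1,2), (1,4), (1,6), (1,8), (1,10), (2,0), (2,2), (2,4), (2,6), (2,8), (2,10)}, so |H| = 18.

18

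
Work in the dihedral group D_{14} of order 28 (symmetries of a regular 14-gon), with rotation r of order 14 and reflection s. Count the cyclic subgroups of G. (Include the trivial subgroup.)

Group the elements of G by the cyclic subgroup they generate; each cyclic subgroup of order d accounts for φ(d) elements.
Cyclic subgroups by order — order 1: 1; order 2: 15; order 7: 1; order 14: 1.
Total: 18.

18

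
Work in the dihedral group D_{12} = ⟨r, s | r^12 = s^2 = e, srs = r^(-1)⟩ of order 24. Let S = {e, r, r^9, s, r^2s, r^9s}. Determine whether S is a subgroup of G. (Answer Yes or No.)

No

r^9 ∈ S but its inverse r^3 ∉ S, so S is not a subgroup.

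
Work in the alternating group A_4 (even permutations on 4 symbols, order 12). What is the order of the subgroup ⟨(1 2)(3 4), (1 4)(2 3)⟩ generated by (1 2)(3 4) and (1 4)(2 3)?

|⟨(1 2)(3 4)⟩| = 2 and |⟨(1 4)(2 3)⟩| = 2, so |H| is a multiple of lcm(2, 2) = 2 and divides |G| = 12.
Closing under the operation: H = {e, (1 2)(3 4), (1 3)(2 4), (1 4)(2 3)}, so |H| = 4.

4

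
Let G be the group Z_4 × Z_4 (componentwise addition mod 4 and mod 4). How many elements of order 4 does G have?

12

An element (a,b) has order lcm(ord(a), ord(b)); count pairs with lcm equal to 4.
Enumerating gives 12 such elements.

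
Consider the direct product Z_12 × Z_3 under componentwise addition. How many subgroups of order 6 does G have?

4

|G| = 36 and 6 | 36, so subgroups of order 6 are possible by Lagrange.
The subgroups of order 6 are: {(0,0), (0,1), (0,2), (6,0), (6,1), (6,2)}; {(0,0), (2,0), (4,0), (6,0), (8,0), (10,0)}; {(0,0), (2,2), (4,1), (6,0), (8,2), (10,1)}; {(0,0), (2,1), (4,2), (6,0), (8,1), (10,2)}.
So G has 4 subgroups of order 6.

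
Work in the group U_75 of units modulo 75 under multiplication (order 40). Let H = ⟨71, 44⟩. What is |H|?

|⟨71⟩| = 10 and |⟨44⟩| = 10, so |H| is a multiple of lcm(10, 10) = 10 and divides |G| = 40.
Closing under the operation: H = {1, 4, 11, 14, 16, 19, 26, 29, 31, 34, 41, 44, 46, 49, 56, 59, 61, 64, 71, 74}, so |H| = 20.

20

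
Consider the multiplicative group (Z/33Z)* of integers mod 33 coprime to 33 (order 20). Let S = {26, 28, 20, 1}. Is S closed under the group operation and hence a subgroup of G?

No

26 ∈ S but its inverse 14 ∉ S, so S is not a subgroup.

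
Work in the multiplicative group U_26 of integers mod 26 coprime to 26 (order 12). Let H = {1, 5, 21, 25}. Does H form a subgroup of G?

Yes

|H| = 4 divides |G| = 12, consistent with Lagrange.
H contains the identity, every element's inverse is in H, and H is closed under ·: it is a subgroup.
In fact H = ⟨21⟩.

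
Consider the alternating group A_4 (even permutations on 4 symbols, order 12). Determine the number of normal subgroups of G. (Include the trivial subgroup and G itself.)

G has 10 subgroups. Checking conjugation-invariance by order — order 1: 1/1 normal; order 2: 0/3 normal; order 3: 0/4 normal; order 4: 1/1 normal; order 12: 1/1 normal.
Total normal subgroups: 3.

3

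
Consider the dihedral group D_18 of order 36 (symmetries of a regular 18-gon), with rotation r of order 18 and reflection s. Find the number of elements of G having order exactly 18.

6

The elements of order 18 are: r, r^5, r^7, r^11, r^13, r^17.
That's 6.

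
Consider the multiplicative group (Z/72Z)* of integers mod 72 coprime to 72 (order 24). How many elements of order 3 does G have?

The elements of order 3 are: 25, 49.
That's 2.

2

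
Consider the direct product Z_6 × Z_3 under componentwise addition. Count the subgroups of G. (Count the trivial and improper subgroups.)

|G| = 18, so by Lagrange every subgroup order divides 18. Divisors: 1, 2, 3, 6, 9, 18.
Subgroups by order — order 1: 1; order 2: 1; order 3: 4; order 6: 4; order 9: 1; order 18: 1.
Total: 1 + 1 + 4 + 4 + 1 + 1 = 12.

12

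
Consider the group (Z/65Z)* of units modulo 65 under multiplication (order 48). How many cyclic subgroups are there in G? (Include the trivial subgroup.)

A cyclic subgroup of order d is generated by each of its φ(d) elements of order d, so the cyclic subgroups of order d number (#elements of order d)/φ(d).
Cyclic subgroups by order — order 1: 1; order 2: 3; order 3: 1; order 4: 6; order 6: 3; order 12: 6.
Total: 20.

20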